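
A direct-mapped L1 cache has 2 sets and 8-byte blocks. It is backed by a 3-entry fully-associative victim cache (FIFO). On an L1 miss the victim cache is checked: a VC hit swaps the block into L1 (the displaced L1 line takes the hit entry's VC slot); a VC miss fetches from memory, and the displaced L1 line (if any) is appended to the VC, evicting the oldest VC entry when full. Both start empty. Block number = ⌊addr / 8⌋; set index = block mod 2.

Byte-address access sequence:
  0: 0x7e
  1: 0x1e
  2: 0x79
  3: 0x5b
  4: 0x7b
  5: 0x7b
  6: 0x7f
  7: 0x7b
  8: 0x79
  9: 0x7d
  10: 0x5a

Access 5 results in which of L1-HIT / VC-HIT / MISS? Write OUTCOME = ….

OUTCOME = L1-HIT

#0 0x7e→b15/s1 MISS; vc=[]
#1 0x1e→b3/s1 MISS; vc=[15]
#2 0x79→b15/s1 VC-HIT; vc=[3]
#3 0x5b→b11/s1 MISS; vc=[3,15]
#4 0x7b→b15/s1 VC-HIT; vc=[3,11]
#5 0x7b→b15/s1 L1-HIT; vc=[3,11]
#6 0x7f→b15/s1 L1-HIT; vc=[3,11]
#7 0x7b→b15/s1 L1-HIT; vc=[3,11]
#8 0x79→b15/s1 L1-HIT; vc=[3,11]
#9 0x7d→b15/s1 L1-HIT; vc=[3,11]
#10 0x5a→b11/s1 VC-HIT; vc=[3,15]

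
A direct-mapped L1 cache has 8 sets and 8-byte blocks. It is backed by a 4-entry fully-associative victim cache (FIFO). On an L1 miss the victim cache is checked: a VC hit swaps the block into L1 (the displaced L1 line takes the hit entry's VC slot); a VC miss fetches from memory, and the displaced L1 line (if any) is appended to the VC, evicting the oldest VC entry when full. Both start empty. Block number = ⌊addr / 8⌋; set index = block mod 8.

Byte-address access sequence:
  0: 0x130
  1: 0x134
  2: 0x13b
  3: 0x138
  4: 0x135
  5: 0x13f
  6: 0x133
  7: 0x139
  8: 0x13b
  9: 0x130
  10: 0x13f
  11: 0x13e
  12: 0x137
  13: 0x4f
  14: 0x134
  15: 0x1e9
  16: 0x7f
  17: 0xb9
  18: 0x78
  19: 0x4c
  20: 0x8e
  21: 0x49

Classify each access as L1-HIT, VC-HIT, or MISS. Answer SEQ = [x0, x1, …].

  [0] addr=0x130 blk=38 s=6: MISS | VC []
  [1] addr=0x134 blk=38 s=6: L1-HIT | VC []
  [2] addr=0x13b blk=39 s=7: MISS | VC []
  [3] addr=0x138 blk=39 s=7: L1-HIT | VC []
  [4] addr=0x135 blk=38 s=6: L1-HIT | VC []
  [5] addr=0x13f blk=39 s=7: L1-HIT | VC []
  [6] addr=0x133 blk=38 s=6: L1-HIT | VC []
  [7] addr=0x139 blk=39 s=7: L1-HIT | VC []
  [8] addr=0x13b blk=39 s=7: L1-HIT | VC []
  [9] addr=0x130 blk=38 s=6: L1-HIT | VC []
  [10] addr=0x13f blk=39 s=7: L1-HIT | VC []
  [11] addr=0x13e blk=39 s=7: L1-HIT | VC []
  [12] addr=0x137 blk=38 s=6: L1-HIT | VC []
  [13] addr=0x4f blk=9 s=1: MISS | VC []
  [14] addr=0x134 blk=38 s=6: L1-HIT | VC []
  [15] addr=0x1e9 blk=61 s=5: MISS | VC []
  [16] addr=0x7f blk=15 s=7: MISS | VC [39]
  [17] addr=0xb9 blk=23 s=7: MISS | VC [39, 15]
  [18] addr=0x78 blk=15 s=7: VC-HIT | VC [39, 23]
  [19] addr=0x4c blk=9 s=1: L1-HIT | VC [39, 23]
  [20] addr=0x8e blk=17 s=1: MISS | VC [39, 23, 9]
  [21] addr=0x49 blk=9 s=1: VC-HIT | VC [39, 23, 17]

SEQ = [MISS, L1-HIT, MISS, L1-HIT, L1-HIT, L1-HIT, L1-HIT, L1-HIT, L1-HIT, L1-HIT, L1-HIT, L1-HIT, L1-HIT, MISS, L1-HIT, MISS, MISS, MISS, VC-HIT, L1-HIT, MISS, VC-HIT]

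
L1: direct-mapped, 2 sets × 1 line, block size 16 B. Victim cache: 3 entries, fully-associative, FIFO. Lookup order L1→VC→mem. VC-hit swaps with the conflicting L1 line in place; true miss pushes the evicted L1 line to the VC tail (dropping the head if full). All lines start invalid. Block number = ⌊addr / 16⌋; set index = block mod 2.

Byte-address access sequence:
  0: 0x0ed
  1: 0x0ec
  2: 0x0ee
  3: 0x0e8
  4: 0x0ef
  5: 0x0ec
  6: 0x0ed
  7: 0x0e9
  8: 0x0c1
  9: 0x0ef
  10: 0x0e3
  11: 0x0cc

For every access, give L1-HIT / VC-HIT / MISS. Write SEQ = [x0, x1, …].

0: 0xed (blk 14, set 0) → MISS  vc=[]
1: 0xec (blk 14, set 0) → L1-HIT  vc=[]
2: 0xee (blk 14, set 0) → L1-HIT  vc=[]
3: 0xe8 (blk 14, set 0) → L1-HIT  vc=[]
4: 0xef (blk 14, set 0) → L1-HIT  vc=[]
5: 0xec (blk 14, set 0) → L1-HIT  vc=[]
6: 0xed (blk 14, set 0) → L1-HIT  vc=[]
7: 0xe9 (blk 14, set 0) → L1-HIT  vc=[]
8: 0xc1 (blk 12, set 0) → MISS  vc=[14]
9: 0xef (blk 14, set 0) → VC-HIT  vc=[12]
10: 0xe3 (blk 14, set 0) → L1-HIT  vc=[12]
11: 0xcc (blk 12, set 0) → VC-HIT  vc=[14]

SEQ = [MISS, L1-HIT, L1-HIT, L1-HIT, L1-HIT, L1-HIT, L1-HIT, L1-HIT, MISS, VC-HIT, L1-HIT, VC-HIT]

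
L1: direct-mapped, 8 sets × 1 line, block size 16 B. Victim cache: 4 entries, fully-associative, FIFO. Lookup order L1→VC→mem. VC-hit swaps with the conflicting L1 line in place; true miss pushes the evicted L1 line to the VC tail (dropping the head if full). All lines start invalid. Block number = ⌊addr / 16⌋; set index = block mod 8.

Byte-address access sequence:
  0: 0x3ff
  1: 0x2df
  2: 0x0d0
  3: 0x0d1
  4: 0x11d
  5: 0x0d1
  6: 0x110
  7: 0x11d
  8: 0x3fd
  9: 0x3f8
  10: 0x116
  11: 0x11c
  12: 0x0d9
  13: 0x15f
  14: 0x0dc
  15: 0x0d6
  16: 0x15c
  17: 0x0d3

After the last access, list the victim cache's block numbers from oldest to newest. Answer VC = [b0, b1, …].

VC = [45, 21]

#0 0x3ff→b63/s7 MISS; vc=[]
#1 0x2df→b45/s5 MISS; vc=[]
#2 0xd0→b13/s5 MISS; vc=[45]
#3 0xd1→b13/s5 L1-HIT; vc=[45]
#4 0x11d→b17/s1 MISS; vc=[45]
#5 0xd1→b13/s5 L1-HIT; vc=[45]
#6 0x110→b17/s1 L1-HIT; vc=[45]
#7 0x11d→b17/s1 L1-HIT; vc=[45]
#8 0x3fd→b63/s7 L1-HIT; vc=[45]
#9 0x3f8→b63/s7 L1-HIT; vc=[45]
#10 0x116→b17/s1 L1-HIT; vc=[45]
#11 0x11c→b17/s1 L1-HIT; vc=[45]
#12 0xd9→b13/s5 L1-HIT; vc=[45]
#13 0x15f→b21/s5 MISS; vc=[45,13]
#14 0xdc→b13/s5 VC-HIT; vc=[45,21]
#15 0xd6→b13/s5 L1-HIT; vc=[45,21]
#16 0x15c→b21/s5 VC-HIT; vc=[45,13]
#17 0xd3→b13/s5 VC-HIT; vc=[45,21]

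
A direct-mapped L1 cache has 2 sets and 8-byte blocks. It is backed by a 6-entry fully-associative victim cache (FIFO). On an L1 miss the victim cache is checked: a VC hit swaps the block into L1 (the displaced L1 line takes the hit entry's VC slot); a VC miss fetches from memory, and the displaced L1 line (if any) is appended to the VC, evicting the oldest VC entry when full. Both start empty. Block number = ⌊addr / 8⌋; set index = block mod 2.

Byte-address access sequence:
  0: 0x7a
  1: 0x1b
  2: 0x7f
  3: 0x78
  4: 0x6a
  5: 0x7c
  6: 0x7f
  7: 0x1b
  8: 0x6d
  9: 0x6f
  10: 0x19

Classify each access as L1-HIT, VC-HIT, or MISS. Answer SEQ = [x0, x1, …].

  [0] addr=0x7a blk=15 s=1: MISS | VC []
  [1] addr=0x1b blk=3 s=1: MISS | VC [15]
  [2] addr=0x7f blk=15 s=1: VC-HIT | VC [3]
  [3] addr=0x78 blk=15 s=1: L1-HIT | VC [3]
  [4] addr=0x6a blk=13 s=1: MISS | VC [3, 15]
  [5] addr=0x7c blk=15 s=1: VC-HIT | VC [3, 13]
  [6] addr=0x7f blk=15 s=1: L1-HIT | VC [3, 13]
  [7] addr=0x1b blk=3 s=1: VC-HIT | VC [15, 13]
  [8] addr=0x6d blk=13 s=1: VC-HIT | VC [15, 3]
  [9] addr=0x6f blk=13 s=1: L1-HIT | VC [15, 3]
  [10] addr=0x19 blk=3 s=1: VC-HIT | VC [15, 13]

SEQ = [MISS, MISS, VC-HIT, L1-HIT, MISS, VC-HIT, L1-HIT, VC-HIT, VC-HIT, L1-HIT, VC-HIT]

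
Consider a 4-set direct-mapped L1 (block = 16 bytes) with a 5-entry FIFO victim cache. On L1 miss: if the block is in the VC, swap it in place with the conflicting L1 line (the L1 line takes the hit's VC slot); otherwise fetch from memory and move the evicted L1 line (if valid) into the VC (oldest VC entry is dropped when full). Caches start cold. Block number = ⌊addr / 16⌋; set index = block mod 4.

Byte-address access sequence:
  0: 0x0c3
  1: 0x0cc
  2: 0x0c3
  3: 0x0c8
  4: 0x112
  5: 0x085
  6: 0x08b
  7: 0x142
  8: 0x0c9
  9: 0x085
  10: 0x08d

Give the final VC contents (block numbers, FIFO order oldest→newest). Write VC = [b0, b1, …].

0: 0xc3 (blk 12, set 0) → MISS  vc=[]
1: 0xcc (blk 12, set 0) → L1-HIT  vc=[]
2: 0xc3 (blk 12, set 0) → L1-HIT  vc=[]
3: 0xc8 (blk 12, set 0) → L1-HIT  vc=[]
4: 0x112 (blk 17, set 1) → MISS  vc=[]
5: 0x85 (blk 8, set 0) → MISS  vc=[12]
6: 0x8b (blk 8, set 0) → L1-HIT  vc=[12]
7: 0x142 (blk 20, set 0) → MISS  vc=[12, 8]
8: 0xc9 (blk 12, set 0) → VC-HIT  vc=[20, 8]
9: 0x85 (blk 8, set 0) → VC-HIT  vc=[20, 12]
10: 0x8d (blk 8, set 0) → L1-HIT  vc=[20, 12]

VC = [20, 12]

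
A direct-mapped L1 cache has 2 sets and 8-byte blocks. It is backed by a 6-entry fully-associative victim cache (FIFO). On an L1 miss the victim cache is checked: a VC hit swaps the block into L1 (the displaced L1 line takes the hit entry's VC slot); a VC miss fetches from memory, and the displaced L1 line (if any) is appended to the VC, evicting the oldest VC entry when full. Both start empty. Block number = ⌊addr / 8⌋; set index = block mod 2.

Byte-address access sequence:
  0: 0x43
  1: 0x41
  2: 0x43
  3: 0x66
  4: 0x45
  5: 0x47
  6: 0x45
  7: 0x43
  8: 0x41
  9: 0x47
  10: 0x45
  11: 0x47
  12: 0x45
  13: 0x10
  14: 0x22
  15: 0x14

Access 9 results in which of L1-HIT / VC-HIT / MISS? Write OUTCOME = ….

OUTCOME = L1-HIT

  [0] addr=0x43 blk=8 s=0: MISS | VC []
  [1] addr=0x41 blk=8 s=0: L1-HIT | VC []
  [2] addr=0x43 blk=8 s=0: L1-HIT | VC []
  [3] addr=0x66 blk=12 s=0: MISS | VC [8]
  [4] addr=0x45 blk=8 s=0: VC-HIT | VC [12]
  [5] addr=0x47 blk=8 s=0: L1-HIT | VC [12]
  [6] addr=0x45 blk=8 s=0: L1-HIT | VC [12]
  [7] addr=0x43 blk=8 s=0: L1-HIT | VC [12]
  [8] addr=0x41 blk=8 s=0: L1-HIT | VC [12]
  [9] addr=0x47 blk=8 s=0: L1-HIT | VC [12]
  [10] addr=0x45 blk=8 s=0: L1-HIT | VC [12]
  [11] addr=0x47 blk=8 s=0: L1-HIT | VC [12]
  [12] addr=0x45 blk=8 s=0: L1-HIT | VC [12]
  [13] addr=0x10 blk=2 s=0: MISS | VC [12, 8]
  [14] addr=0x22 blk=4 s=0: MISS | VC [12, 8, 2]
  [15] addr=0x14 blk=2 s=0: VC-HIT | VC [12, 8, 4]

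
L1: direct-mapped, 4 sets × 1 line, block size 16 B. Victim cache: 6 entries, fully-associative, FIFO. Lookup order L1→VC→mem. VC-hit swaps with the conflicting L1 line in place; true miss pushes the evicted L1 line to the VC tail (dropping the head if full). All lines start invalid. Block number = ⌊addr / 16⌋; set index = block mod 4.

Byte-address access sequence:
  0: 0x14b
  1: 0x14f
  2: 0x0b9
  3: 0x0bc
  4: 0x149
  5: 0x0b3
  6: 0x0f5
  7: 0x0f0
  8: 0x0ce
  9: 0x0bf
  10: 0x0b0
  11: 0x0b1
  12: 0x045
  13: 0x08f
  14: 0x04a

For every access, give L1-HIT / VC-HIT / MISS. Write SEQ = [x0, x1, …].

SEQ = [MISS, L1-HIT, MISS, L1-HIT, L1-HIT, L1-HIT, MISS, L1-HIT, MISS, VC-HIT, L1-HIT, L1-HIT, MISS, MISS, VC-HIT]

#0 0x14b→b20/s0 MISS; vc=[]
#1 0x14f→b20/s0 L1-HIT; vc=[]
#2 0xb9→b11/s3 MISS; vc=[]
#3 0xbc→b11/s3 L1-HIT; vc=[]
#4 0x149→b20/s0 L1-HIT; vc=[]
#5 0xb3→b11/s3 L1-HIT; vc=[]
#6 0xf5→b15/s3 MISS; vc=[11]
#7 0xf0→b15/s3 L1-HIT; vc=[11]
#8 0xce→b12/s0 MISS; vc=[11,20]
#9 0xbf→b11/s3 VC-HIT; vc=[15,20]
#10 0xb0→b11/s3 L1-HIT; vc=[15,20]
#11 0xb1→b11/s3 L1-HIT; vc=[15,20]
#12 0x45→b4/s0 MISS; vc=[15,20,12]
#13 0x8f→b8/s0 MISS; vc=[15,20,12,4]
#14 0x4a→b4/s0 VC-HIT; vc=[15,20,12,8]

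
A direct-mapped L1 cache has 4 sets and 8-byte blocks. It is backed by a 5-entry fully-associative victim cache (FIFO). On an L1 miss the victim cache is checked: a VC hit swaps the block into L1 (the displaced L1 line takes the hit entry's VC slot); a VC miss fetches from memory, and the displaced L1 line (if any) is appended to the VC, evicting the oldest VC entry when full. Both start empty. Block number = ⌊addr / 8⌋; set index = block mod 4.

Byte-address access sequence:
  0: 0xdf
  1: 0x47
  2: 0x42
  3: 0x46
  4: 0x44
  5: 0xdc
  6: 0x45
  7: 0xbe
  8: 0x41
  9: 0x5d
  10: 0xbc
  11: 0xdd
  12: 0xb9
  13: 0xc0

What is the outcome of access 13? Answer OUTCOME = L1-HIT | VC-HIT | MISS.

0: 0xdf (blk 27, set 3) → MISS  vc=[]
1: 0x47 (blk 8, set 0) → MISS  vc=[]
2: 0x42 (blk 8, set 0) → L1-HIT  vc=[]
3: 0x46 (blk 8, set 0) → L1-HIT  vc=[]
4: 0x44 (blk 8, set 0) → L1-HIT  vc=[]
5: 0xdc (blk 27, set 3) → L1-HIT  vc=[]
6: 0x45 (blk 8, set 0) → L1-HIT  vc=[]
7: 0xbe (blk 23, set 3) → MISS  vc=[27]
8: 0x41 (blk 8, set 0) → L1-HIT  vc=[27]
9: 0x5d (blk 11, set 3) → MISS  vc=[27, 23]
10: 0xbc (blk 23, set 3) → VC-HIT  vc=[27, 11]
11: 0xdd (blk 27, set 3) → VC-HIT  vc=[23, 11]
12: 0xb9 (blk 23, set 3) → VC-HIT  vc=[27, 11]
13: 0xc0 (blk 24, set 0) → MISS  vc=[27, 11, 8]

OUTCOME = MISS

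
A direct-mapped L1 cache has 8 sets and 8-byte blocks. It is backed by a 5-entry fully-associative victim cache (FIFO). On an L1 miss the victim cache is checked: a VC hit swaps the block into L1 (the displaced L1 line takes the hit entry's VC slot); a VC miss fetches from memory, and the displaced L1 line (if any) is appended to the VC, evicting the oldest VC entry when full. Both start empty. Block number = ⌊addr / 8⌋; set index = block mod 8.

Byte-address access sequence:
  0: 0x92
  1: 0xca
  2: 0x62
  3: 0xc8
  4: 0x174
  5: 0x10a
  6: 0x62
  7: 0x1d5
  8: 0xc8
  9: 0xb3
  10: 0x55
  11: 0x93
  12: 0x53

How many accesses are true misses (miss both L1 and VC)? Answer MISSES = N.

MISSES = 8

#0 0x92→b18/s2 MISS; vc=[]
#1 0xca→b25/s1 MISS; vc=[]
#2 0x62→b12/s4 MISS; vc=[]
#3 0xc8→b25/s1 L1-HIT; vc=[]
#4 0x174→b46/s6 MISS; vc=[]
#5 0x10a→b33/s1 MISS; vc=[25]
#6 0x62→b12/s4 L1-HIT; vc=[25]
#7 0x1d5→b58/s2 MISS; vc=[25,18]
#8 0xc8→b25/s1 VC-HIT; vc=[33,18]
#9 0xb3→b22/s6 MISS; vc=[33,18,46]
#10 0x55→b10/s2 MISS; vc=[33,18,46,58]
#11 0x93→b18/s2 VC-HIT; vc=[33,10,46,58]
#12 0x53→b10/s2 VC-HIT; vc=[33,18,46,58]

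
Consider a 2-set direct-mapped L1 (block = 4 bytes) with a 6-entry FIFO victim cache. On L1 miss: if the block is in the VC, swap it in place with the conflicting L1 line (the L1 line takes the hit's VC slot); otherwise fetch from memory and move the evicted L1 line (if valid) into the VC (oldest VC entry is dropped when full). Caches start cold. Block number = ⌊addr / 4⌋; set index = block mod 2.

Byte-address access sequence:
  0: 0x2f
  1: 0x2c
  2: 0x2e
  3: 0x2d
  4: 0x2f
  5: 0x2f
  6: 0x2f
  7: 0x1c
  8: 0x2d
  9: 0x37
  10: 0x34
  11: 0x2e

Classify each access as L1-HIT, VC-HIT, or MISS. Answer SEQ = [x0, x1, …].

SEQ = [MISS, L1-HIT, L1-HIT, L1-HIT, L1-HIT, L1-HIT, L1-HIT, MISS, VC-HIT, MISS, L1-HIT, VC-HIT]

#0 0x2f→b11/s1 MISS; vc=[]
#1 0x2c→b11/s1 L1-HIT; vc=[]
#2 0x2e→b11/s1 L1-HIT; vc=[]
#3 0x2d→b11/s1 L1-HIT; vc=[]
#4 0x2f→b11/s1 L1-HIT; vc=[]
#5 0x2f→b11/s1 L1-HIT; vc=[]
#6 0x2f→b11/s1 L1-HIT; vc=[]
#7 0x1c→b7/s1 MISS; vc=[11]
#8 0x2d→b11/s1 VC-HIT; vc=[7]
#9 0x37→b13/s1 MISS; vc=[7,11]
#10 0x34→b13/s1 L1-HIT; vc=[7,11]
#11 0x2e→b11/s1 VC-HIT; vc=[7,13]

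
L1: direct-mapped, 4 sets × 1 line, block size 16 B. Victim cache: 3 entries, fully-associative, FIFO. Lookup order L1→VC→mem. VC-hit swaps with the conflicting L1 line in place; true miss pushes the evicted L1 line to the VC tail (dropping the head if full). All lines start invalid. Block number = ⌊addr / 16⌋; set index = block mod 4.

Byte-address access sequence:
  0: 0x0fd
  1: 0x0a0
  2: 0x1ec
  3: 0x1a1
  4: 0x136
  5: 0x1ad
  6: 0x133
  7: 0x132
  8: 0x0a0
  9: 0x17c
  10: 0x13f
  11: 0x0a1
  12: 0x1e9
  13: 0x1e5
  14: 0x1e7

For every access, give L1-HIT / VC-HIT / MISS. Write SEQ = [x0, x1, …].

#0 0xfd→b15/s3 MISS; vc=[]
#1 0xa0→b10/s2 MISS; vc=[]
#2 0x1ec→b30/s2 MISS; vc=[10]
#3 0x1a1→b26/s2 MISS; vc=[10,30]
#4 0x136→b19/s3 MISS; vc=[10,30,15]
#5 0x1ad→b26/s2 L1-HIT; vc=[10,30,15]
#6 0x133→b19/s3 L1-HIT; vc=[10,30,15]
#7 0x132→b19/s3 L1-HIT; vc=[10,30,15]
#8 0xa0→b10/s2 VC-HIT; vc=[26,30,15]
#9 0x17c→b23/s3 MISS; vc=[30,15,19]
#10 0x13f→b19/s3 VC-HIT; vc=[30,15,23]
#11 0xa1→b10/s2 L1-HIT; vc=[30,15,23]
#12 0x1e9→b30/s2 VC-HIT; vc=[10,15,23]
#13 0x1e5→b30/s2 L1-HIT; vc=[10,15,23]
#14 0x1e7→b30/s2 L1-HIT; vc=[10,15,23]

SEQ = [MISS, MISS, MISS, MISS, MISS, L1-HIT, L1-HIT, L1-HIT, VC-HIT, MISS, VC-HIT, L1-HIT, VC-HIT, L1-HIT, L1-HIT]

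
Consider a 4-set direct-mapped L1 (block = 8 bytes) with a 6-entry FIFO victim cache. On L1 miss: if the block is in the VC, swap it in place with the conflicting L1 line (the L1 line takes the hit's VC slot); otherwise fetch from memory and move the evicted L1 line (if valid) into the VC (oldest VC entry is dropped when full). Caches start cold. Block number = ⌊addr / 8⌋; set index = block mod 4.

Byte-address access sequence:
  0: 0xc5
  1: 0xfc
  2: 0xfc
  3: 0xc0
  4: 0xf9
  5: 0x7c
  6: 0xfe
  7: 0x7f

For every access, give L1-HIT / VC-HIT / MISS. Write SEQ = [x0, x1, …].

SEQ = [MISS, MISS, L1-HIT, L1-HIT, L1-HIT, MISS, VC-HIT, VC-HIT]

#0 0xc5→b24/s0 MISS; vc=[]
#1 0xfc→b31/s3 MISS; vc=[]
#2 0xfc→b31/s3 L1-HIT; vc=[]
#3 0xc0→b24/s0 L1-HIT; vc=[]
#4 0xf9→b31/s3 L1-HIT; vc=[]
#5 0x7c→b15/s3 MISS; vc=[31]
#6 0xfe→b31/s3 VC-HIT; vc=[15]
#7 0x7f→b15/s3 VC-HIT; vc=[31]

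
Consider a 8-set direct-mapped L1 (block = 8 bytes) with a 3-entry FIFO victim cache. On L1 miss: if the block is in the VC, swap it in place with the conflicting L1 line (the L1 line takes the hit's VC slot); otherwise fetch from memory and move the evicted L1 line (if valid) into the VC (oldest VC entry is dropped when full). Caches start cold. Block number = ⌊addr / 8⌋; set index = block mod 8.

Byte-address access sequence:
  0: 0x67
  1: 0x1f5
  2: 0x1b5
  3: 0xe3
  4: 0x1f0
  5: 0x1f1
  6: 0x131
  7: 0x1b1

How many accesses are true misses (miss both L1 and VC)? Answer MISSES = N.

  [0] addr=0x67 blk=12 s=4: MISS | VC []
  [1] addr=0x1f5 blk=62 s=6: MISS | VC []
  [2] addr=0x1b5 blk=54 s=6: MISS | VC [62]
  [3] addr=0xe3 blk=28 s=4: MISS | VC [62, 12]
  [4] addr=0x1f0 blk=62 s=6: VC-HIT | VC [54, 12]
  [5] addr=0x1f1 blk=62 s=6: L1-HIT | VC [54, 12]
  [6] addr=0x131 blk=38 s=6: MISS | VC [54, 12, 62]
  [7] addr=0x1b1 blk=54 s=6: VC-HIT | VC [38, 12, 62]

MISSES = 5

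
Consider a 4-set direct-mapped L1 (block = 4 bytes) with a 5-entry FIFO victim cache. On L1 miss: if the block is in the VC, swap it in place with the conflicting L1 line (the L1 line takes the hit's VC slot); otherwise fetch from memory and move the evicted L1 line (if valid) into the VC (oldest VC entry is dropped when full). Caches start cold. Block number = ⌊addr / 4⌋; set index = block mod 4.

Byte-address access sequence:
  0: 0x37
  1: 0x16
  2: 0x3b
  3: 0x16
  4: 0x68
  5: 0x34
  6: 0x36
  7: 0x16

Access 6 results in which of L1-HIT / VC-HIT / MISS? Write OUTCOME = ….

OUTCOME = L1-HIT

#0 0x37→b13/s1 MISS; vc=[]
#1 0x16→b5/s1 MISS; vc=[13]
#2 0x3b→b14/s2 MISS; vc=[13]
#3 0x16→b5/s1 L1-HIT; vc=[13]
#4 0x68→b26/s2 MISS; vc=[13,14]
#5 0x34→b13/s1 VC-HIT; vc=[5,14]
#6 0x36→b13/s1 L1-HIT; vc=[5,14]
#7 0x16→b5/s1 VC-HIT; vc=[13,14]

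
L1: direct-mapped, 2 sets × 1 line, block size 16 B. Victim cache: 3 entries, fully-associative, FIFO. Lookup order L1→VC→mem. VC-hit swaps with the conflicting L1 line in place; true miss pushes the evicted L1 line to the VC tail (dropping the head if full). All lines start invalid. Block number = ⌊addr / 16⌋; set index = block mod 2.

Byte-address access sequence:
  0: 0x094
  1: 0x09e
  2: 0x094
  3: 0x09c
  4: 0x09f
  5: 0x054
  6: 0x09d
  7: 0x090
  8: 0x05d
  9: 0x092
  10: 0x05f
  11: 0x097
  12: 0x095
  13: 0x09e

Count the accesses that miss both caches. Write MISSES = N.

MISSES = 2

0: 0x94 (blk 9, set 1) → MISS  vc=[]
1: 0x9e (blk 9, set 1) → L1-HIT  vc=[]
2: 0x94 (blk 9, set 1) → L1-HIT  vc=[]
3: 0x9c (blk 9, set 1) → L1-HIT  vc=[]
4: 0x9f (blk 9, set 1) → L1-HIT  vc=[]
5: 0x54 (blk 5, set 1) → MISS  vc=[9]
6: 0x9d (blk 9, set 1) → VC-HIT  vc=[5]
7: 0x90 (blk 9, set 1) → L1-HIT  vc=[5]
8: 0x5d (blk 5, set 1) → VC-HIT  vc=[9]
9: 0x92 (blk 9, set 1) → VC-HIT  vc=[5]
10: 0x5f (blk 5, set 1) → VC-HIT  vc=[9]
11: 0x97 (blk 9, set 1) → VC-HIT  vc=[5]
12: 0x95 (blk 9, set 1) → L1-HIT  vc=[5]
13: 0x9e (blk 9, set 1) → L1-HIT  vc=[5]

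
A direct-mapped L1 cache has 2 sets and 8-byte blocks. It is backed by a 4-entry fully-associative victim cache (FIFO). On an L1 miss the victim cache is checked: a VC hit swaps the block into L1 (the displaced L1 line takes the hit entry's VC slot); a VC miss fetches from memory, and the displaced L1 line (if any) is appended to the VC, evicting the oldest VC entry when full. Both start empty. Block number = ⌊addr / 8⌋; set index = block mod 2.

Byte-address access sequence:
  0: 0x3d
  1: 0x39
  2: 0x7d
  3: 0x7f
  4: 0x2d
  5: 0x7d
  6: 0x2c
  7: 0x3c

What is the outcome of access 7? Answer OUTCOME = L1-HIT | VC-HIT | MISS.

OUTCOME = VC-HIT

0: 0x3d (blk 7, set 1) → MISS  vc=[]
1: 0x39 (blk 7, set 1) → L1-HIT  vc=[]
2: 0x7d (blk 15, set 1) → MISS  vc=[7]
3: 0x7f (blk 15, set 1) → L1-HIT  vc=[7]
4: 0x2d (blk 5, set 1) → MISS  vc=[7, 15]
5: 0x7d (blk 15, set 1) → VC-HIT  vc=[7, 5]
6: 0x2c (blk 5, set 1) → VC-HIT  vc=[7, 15]
7: 0x3c (blk 7, set 1) → VC-HIT  vc=[5, 15]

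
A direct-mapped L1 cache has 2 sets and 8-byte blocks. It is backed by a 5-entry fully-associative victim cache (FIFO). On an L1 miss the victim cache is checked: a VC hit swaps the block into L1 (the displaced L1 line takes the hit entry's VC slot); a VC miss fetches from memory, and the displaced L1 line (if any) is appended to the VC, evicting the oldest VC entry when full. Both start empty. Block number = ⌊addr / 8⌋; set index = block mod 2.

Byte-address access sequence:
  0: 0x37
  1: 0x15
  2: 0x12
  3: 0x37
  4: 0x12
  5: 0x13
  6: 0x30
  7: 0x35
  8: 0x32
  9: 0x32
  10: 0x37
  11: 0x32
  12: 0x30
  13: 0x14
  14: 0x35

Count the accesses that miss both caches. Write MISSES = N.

0: 0x37 (blk 6, set 0) → MISS  vc=[]
1: 0x15 (blk 2, set 0) → MISS  vc=[6]
2: 0x12 (blk 2, set 0) → L1-HIT  vc=[6]
3: 0x37 (blk 6, set 0) → VC-HIT  vc=[2]
4: 0x12 (blk 2, set 0) → VC-HIT  vc=[6]
5: 0x13 (blk 2, set 0) → L1-HIT  vc=[6]
6: 0x30 (blk 6, set 0) → VC-HIT  vc=[2]
7: 0x35 (blk 6, set 0) → L1-HIT  vc=[2]
8: 0x32 (blk 6, set 0) → L1-HIT  vc=[2]
9: 0x32 (blk 6, set 0) → L1-HIT  vc=[2]
10: 0x37 (blk 6, set 0) → L1-HIT  vc=[2]
11: 0x32 (blk 6, set 0) → L1-HIT  vc=[2]
12: 0x30 (blk 6, set 0) → L1-HIT  vc=[2]
13: 0x14 (blk 2, set 0) → VC-HIT  vc=[6]
14: 0x35 (blk 6, set 0) → VC-HIT  vc=[2]

MISSES = 2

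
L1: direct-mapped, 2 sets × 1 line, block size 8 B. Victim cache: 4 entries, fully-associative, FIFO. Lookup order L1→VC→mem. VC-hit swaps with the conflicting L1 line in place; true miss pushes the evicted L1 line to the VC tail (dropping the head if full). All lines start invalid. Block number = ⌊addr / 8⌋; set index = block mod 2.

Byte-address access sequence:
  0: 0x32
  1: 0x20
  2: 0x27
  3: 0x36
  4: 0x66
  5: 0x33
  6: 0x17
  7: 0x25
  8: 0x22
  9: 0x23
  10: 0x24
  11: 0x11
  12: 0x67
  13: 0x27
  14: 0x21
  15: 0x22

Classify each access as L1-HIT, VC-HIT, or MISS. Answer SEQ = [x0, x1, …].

0: 0x32 (blk 6, set 0) → MISS  vc=[]
1: 0x20 (blk 4, set 0) → MISS  vc=[6]
2: 0x27 (blk 4, set 0) → L1-HIT  vc=[6]
3: 0x36 (blk 6, set 0) → VC-HIT  vc=[4]
4: 0x66 (blk 12, set 0) → MISS  vc=[4, 6]
5: 0x33 (blk 6, set 0) → VC-HIT  vc=[4, 12]
6: 0x17 (blk 2, set 0) → MISS  vc=[4, 12, 6]
7: 0x25 (blk 4, set 0) → VC-HIT  vc=[2, 12, 6]
8: 0x22 (blk 4, set 0) → L1-HIT  vc=[2, 12, 6]
9: 0x23 (blk 4, set 0) → L1-HIT  vc=[2, 12, 6]
10: 0x24 (blk 4, set 0) → L1-HIT  vc=[2, 12, 6]
11: 0x11 (blk 2, set 0) → VC-HIT  vc=[4, 12, 6]
12: 0x67 (blk 12, set 0) → VC-HIT  vc=[4, 2, 6]
13: 0x27 (blk 4, set 0) → VC-HIT  vc=[12, 2, 6]
14: 0x21 (blk 4, set 0) → L1-HIT  vc=[12, 2, 6]
15: 0x22 (blk 4, set 0) → L1-HIT  vc=[12, 2, 6]

SEQ = [MISS, MISS, L1-HIT, VC-HIT, MISS, VC-HIT, MISS, VC-HIT, L1-HIT, L1-HIT, L1-HIT, VC-HIT, VC-HIT, VC-HIT, L1-HIT, L1-HIT]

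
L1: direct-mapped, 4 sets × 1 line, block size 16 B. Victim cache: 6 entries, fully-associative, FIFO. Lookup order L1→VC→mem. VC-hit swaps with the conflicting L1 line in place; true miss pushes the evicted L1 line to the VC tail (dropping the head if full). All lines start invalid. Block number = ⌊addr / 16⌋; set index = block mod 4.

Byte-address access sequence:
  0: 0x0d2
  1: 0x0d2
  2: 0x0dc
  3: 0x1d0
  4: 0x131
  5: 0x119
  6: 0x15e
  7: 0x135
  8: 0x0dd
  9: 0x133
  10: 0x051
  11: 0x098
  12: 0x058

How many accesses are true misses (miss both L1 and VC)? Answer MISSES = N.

MISSES = 7

#0 0xd2→b13/s1 MISS; vc=[]
#1 0xd2→b13/s1 L1-HIT; vc=[]
#2 0xdc→b13/s1 L1-HIT; vc=[]
#3 0x1d0→b29/s1 MISS; vc=[13]
#4 0x131→b19/s3 MISS; vc=[13]
#5 0x119→b17/s1 MISS; vc=[13,29]
#6 0x15e→b21/s1 MISS; vc=[13,29,17]
#7 0x135→b19/s3 L1-HIT; vc=[13,29,17]
#8 0xdd→b13/s1 VC-HIT; vc=[21,29,17]
#9 0x133→b19/s3 L1-HIT; vc=[21,29,17]
#10 0x51→b5/s1 MISS; vc=[21,29,17,13]
#11 0x98→b9/s1 MISS; vc=[21,29,17,13,5]
#12 0x58→b5/s1 VC-HIT; vc=[21,29,17,13,9]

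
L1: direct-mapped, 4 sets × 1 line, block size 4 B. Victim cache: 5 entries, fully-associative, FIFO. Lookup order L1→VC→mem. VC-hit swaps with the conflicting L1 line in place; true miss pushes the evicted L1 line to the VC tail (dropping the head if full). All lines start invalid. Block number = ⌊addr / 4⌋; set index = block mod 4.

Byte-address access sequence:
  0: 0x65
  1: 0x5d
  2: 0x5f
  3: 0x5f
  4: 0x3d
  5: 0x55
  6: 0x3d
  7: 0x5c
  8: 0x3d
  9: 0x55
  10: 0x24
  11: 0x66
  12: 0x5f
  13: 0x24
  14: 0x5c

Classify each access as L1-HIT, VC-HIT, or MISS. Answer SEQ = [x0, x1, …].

  [0] addr=0x65 blk=25 s=1: MISS | VC []
  [1] addr=0x5d blk=23 s=3: MISS | VC []
  [2] addr=0x5f blk=23 s=3: L1-HIT | VC []
  [3] addr=0x5f blk=23 s=3: L1-HIT | VC []
  [4] addr=0x3d blk=15 s=3: MISS | VC [23]
  [5] addr=0x55 blk=21 s=1: MISS | VC [23, 25]
  [6] addr=0x3d blk=15 s=3: L1-HIT | VC [23, 25]
  [7] addr=0x5c blk=23 s=3: VC-HIT | VC [15, 25]
  [8] addr=0x3d blk=15 s=3: VC-HIT | VC [23, 25]
  [9] addr=0x55 blk=21 s=1: L1-HIT | VC [23, 25]
  [10] addr=0x24 blk=9 s=1: MISS | VC [23, 25, 21]
  [11] addr=0x66 blk=25 s=1: VC-HIT | VC [23, 9, 21]
  [12] addr=0x5f blk=23 s=3: VC-HIT | VC [15, 9, 21]
  [13] addr=0x24 blk=9 s=1: VC-HIT | VC [15, 25, 21]
  [14] addr=0x5c blk=23 s=3: L1-HIT | VC [15, 25, 21]

SEQ = [MISS, MISS, L1-HIT, L1-HIT, MISS, MISS, L1-HIT, VC-HIT, VC-HIT, L1-HIT, MISS, VC-HIT, VC-HIT, VC-HIT, L1-HIT]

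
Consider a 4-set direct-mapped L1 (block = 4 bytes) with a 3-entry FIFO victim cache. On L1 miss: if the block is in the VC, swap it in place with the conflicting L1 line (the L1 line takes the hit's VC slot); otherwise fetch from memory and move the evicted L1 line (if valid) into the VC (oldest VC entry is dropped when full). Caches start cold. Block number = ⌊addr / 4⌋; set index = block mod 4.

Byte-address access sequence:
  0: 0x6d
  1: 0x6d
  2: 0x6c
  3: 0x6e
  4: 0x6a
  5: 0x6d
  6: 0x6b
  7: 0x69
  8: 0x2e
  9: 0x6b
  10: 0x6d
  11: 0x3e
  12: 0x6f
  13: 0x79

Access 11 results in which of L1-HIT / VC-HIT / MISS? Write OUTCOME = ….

0: 0x6d (blk 27, set 3) → MISS  vc=[]
1: 0x6d (blk 27, set 3) → L1-HIT  vc=[]
2: 0x6c (blk 27, set 3) → L1-HIT  vc=[]
3: 0x6e (blk 27, set 3) → L1-HIT  vc=[]
4: 0x6a (blk 26, set 2) → MISS  vc=[]
5: 0x6d (blk 27, set 3) → L1-HIT  vc=[]
6: 0x6b (blk 26, set 2) → L1-HIT  vc=[]
7: 0x69 (blk 26, set 2) → L1-HIT  vc=[]
8: 0x2e (blk 11, set 3) → MISS  vc=[27]
9: 0x6b (blk 26, set 2) → L1-HIT  vc=[27]
10: 0x6d (blk 27, set 3) → VC-HIT  vc=[11]
11: 0x3e (blk 15, set 3) → MISS  vc=[11, 27]
12: 0x6f (blk 27, set 3) → VC-HIT  vc=[11, 15]
13: 0x79 (blk 30, set 2) → MISS  vc=[11, 15, 26]

OUTCOME = MISS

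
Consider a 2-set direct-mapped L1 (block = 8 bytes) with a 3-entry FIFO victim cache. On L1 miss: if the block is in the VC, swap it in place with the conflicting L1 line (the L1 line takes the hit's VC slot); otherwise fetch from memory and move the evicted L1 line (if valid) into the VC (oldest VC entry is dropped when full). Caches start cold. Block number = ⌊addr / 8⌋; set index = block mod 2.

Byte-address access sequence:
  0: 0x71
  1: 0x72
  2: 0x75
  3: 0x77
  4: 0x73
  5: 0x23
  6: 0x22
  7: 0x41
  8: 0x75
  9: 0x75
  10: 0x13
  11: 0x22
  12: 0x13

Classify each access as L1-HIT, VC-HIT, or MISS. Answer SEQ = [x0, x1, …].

SEQ = [MISS, L1-HIT, L1-HIT, L1-HIT, L1-HIT, MISS, L1-HIT, MISS, VC-HIT, L1-HIT, MISS, VC-HIT, VC-HIT]

#0 0x71→b14/s0 MISS; vc=[]
#1 0x72→b14/s0 L1-HIT; vc=[]
#2 0x75→b14/s0 L1-HIT; vc=[]
#3 0x77→b14/s0 L1-HIT; vc=[]
#4 0x73→b14/s0 L1-HIT; vc=[]
#5 0x23→b4/s0 MISS; vc=[14]
#6 0x22→b4/s0 L1-HIT; vc=[14]
#7 0x41→b8/s0 MISS; vc=[14,4]
#8 0x75→b14/s0 VC-HIT; vc=[8,4]
#9 0x75→b14/s0 L1-HIT; vc=[8,4]
#10 0x13→b2/s0 MISS; vc=[8,4,14]
#11 0x22→b4/s0 VC-HIT; vc=[8,2,14]
#12 0x13→b2/s0 VC-HIT; vc=[8,4,14]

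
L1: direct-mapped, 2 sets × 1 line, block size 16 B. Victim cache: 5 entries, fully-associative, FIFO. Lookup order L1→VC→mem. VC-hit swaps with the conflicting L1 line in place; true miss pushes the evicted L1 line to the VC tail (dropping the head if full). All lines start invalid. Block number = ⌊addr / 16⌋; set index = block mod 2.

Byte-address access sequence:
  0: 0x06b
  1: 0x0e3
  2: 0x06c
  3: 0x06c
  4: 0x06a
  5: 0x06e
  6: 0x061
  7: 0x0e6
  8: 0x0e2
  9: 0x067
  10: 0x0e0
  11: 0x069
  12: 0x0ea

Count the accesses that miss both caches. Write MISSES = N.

MISSES = 2

#0 0x6b→b6/s0 MISS; vc=[]
#1 0xe3→b14/s0 MISS; vc=[6]
#2 0x6c→b6/s0 VC-HIT; vc=[14]
#3 0x6c→b6/s0 L1-HIT; vc=[14]
#4 0x6a→b6/s0 L1-HIT; vc=[14]
#5 0x6e→b6/s0 L1-HIT; vc=[14]
#6 0x61→b6/s0 L1-HIT; vc=[14]
#7 0xe6→b14/s0 VC-HIT; vc=[6]
#8 0xe2→b14/s0 L1-HIT; vc=[6]
#9 0x67→b6/s0 VC-HIT; vc=[14]
#10 0xe0→b14/s0 VC-HIT; vc=[6]
#11 0x69→b6/s0 VC-HIT; vc=[14]
#12 0xea→b14/s0 VC-HIT; vc=[6]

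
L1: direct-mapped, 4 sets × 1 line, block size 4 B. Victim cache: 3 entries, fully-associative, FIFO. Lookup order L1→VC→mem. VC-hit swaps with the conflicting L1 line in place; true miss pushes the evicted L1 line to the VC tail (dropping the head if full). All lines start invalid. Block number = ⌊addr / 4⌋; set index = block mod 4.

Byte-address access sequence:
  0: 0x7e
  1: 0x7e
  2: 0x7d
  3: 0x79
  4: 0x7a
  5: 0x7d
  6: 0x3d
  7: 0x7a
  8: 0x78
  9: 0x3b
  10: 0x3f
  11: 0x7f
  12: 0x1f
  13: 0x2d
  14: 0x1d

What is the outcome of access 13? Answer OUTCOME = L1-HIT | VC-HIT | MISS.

OUTCOME = MISS

#0 0x7e→b31/s3 MISS; vc=[]
#1 0x7e→b31/s3 L1-HIT; vc=[]
#2 0x7d→b31/s3 L1-HIT; vc=[]
#3 0x79→b30/s2 MISS; vc=[]
#4 0x7a→b30/s2 L1-HIT; vc=[]
#5 0x7d→b31/s3 L1-HIT; vc=[]
#6 0x3d→b15/s3 MISS; vc=[31]
#7 0x7a→b30/s2 L1-HIT; vc=[31]
#8 0x78→b30/s2 L1-HIT; vc=[31]
#9 0x3b→b14/s2 MISS; vc=[31,30]
#10 0x3f→b15/s3 L1-HIT; vc=[31,30]
#11 0x7f→b31/s3 VC-HIT; vc=[15,30]
#12 0x1f→b7/s3 MISS; vc=[15,30,31]
#13 0x2d→b11/s3 MISS; vc=[30,31,7]
#14 0x1d→b7/s3 VC-HIT; vc=[30,31,11]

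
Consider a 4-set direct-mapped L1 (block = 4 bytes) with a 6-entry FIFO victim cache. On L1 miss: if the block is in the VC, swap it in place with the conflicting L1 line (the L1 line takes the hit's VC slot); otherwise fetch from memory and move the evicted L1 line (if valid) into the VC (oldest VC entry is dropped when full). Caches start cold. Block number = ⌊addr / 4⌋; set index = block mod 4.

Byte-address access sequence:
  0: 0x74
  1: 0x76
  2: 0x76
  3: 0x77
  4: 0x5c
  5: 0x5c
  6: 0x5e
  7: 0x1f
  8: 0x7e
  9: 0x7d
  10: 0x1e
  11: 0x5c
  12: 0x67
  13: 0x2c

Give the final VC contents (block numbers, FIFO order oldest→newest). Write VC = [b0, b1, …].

  [0] addr=0x74 blk=29 s=1: MISS | VC []
  [1] addr=0x76 blk=29 s=1: L1-HIT | VC []
  [2] addr=0x76 blk=29 s=1: L1-HIT | VC []
  [3] addr=0x77 blk=29 s=1: L1-HIT | VC []
  [4] addr=0x5c blk=23 s=3: MISS | VC []
  [5] addr=0x5c blk=23 s=3: L1-HIT | VC []
  [6] addr=0x5e blk=23 s=3: L1-HIT | VC []
  [7] addr=0x1f blk=7 s=3: MISS | VC [23]
  [8] addr=0x7e blk=31 s=3: MISS | VC [23, 7]
  [9] addr=0x7d blk=31 s=3: L1-HIT | VC [23, 7]
  [10] addr=0x1e blk=7 s=3: VC-HIT | VC [23, 31]
  [11] addr=0x5c blk=23 s=3: VC-HIT | VC [7, 31]
  [12] addr=0x67 blk=25 s=1: MISS | VC [7, 31, 29]
  [13] addr=0x2c blk=11 s=3: MISS | VC [7, 31, 29, 23]

VC = [7, 31, 29, 23]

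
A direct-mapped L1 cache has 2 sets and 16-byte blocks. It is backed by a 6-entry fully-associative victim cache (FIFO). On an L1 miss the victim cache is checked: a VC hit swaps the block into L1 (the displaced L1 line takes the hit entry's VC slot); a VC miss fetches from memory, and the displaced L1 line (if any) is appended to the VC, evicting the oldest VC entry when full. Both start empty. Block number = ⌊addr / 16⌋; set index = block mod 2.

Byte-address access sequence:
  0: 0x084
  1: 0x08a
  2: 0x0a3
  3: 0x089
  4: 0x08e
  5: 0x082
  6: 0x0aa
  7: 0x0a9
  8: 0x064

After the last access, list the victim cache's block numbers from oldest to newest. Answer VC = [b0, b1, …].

  [0] addr=0x84 blk=8 s=0: MISS | VC []
  [1] addr=0x8a blk=8 s=0: L1-HIT | VC []
  [2] addr=0xa3 blk=10 s=0: MISS | VC [8]
  [3] addr=0x89 blk=8 s=0: VC-HIT | VC [10]
  [4] addr=0x8e blk=8 s=0: L1-HIT | VC [10]
  [5] addr=0x82 blk=8 s=0: L1-HIT | VC [10]
  [6] addr=0xaa blk=10 s=0: VC-HIT | VC [8]
  [7] addr=0xa9 blk=10 s=0: L1-HIT | VC [8]
  [8] addr=0x64 blk=6 s=0: MISS | VC [8, 10]

VC = [8, 10]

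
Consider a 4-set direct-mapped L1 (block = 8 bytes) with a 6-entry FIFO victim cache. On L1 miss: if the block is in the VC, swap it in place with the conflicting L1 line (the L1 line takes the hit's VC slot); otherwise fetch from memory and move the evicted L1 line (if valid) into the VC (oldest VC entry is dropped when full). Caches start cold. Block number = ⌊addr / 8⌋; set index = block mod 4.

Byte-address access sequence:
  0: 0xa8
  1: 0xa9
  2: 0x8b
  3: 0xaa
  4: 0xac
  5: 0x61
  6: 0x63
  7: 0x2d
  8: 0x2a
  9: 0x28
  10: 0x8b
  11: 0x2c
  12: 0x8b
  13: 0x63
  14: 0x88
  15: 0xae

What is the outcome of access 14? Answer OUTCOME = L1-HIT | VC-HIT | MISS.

OUTCOME = L1-HIT

0: 0xa8 (blk 21, set 1) → MISS  vc=[]
1: 0xa9 (blk 21, set 1) → L1-HIT  vc=[]
2: 0x8b (blk 17, set 1) → MISS  vc=[21]
3: 0xaa (blk 21, set 1) → VC-HIT  vc=[17]
4: 0xac (blk 21, set 1) → L1-HIT  vc=[17]
5: 0x61 (blk 12, set 0) → MISS  vc=[17]
6: 0x63 (blk 12, set 0) → L1-HIT  vc=[17]
7: 0x2d (blk 5, set 1) → MISS  vc=[17, 21]
8: 0x2a (blk 5, set 1) → L1-HIT  vc=[17, 21]
9: 0x28 (blk 5, set 1) → L1-HIT  vc=[17, 21]
10: 0x8b (blk 17, set 1) → VC-HIT  vc=[5, 21]
11: 0x2c (blk 5, set 1) → VC-HIT  vc=[17, 21]
12: 0x8b (blk 17, set 1) → VC-HIT  vc=[5, 21]
13: 0x63 (blk 12, set 0) → L1-HIT  vc=[5, 21]
14: 0x88 (blk 17, set 1) → L1-HIT  vc=[5, 21]
15: 0xae (blk 21, set 1) → VC-HIT  vc=[5, 17]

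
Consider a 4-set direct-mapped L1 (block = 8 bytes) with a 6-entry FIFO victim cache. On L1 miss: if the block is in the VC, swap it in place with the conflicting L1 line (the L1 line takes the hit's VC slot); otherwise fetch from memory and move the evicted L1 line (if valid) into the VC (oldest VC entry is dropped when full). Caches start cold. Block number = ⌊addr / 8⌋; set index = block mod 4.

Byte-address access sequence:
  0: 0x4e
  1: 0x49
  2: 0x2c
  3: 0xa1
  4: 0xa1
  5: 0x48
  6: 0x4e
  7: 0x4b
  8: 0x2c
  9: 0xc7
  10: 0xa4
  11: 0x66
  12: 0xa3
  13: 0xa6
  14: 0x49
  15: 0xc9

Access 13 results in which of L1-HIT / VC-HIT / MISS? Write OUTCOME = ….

0: 0x4e (blk 9, set 1) → MISS  vc=[]
1: 0x49 (blk 9, set 1) → L1-HIT  vc=[]
2: 0x2c (blk 5, set 1) → MISS  vc=[9]
3: 0xa1 (blk 20, set 0) → MISS  vc=[9]
4: 0xa1 (blk 20, set 0) → L1-HIT  vc=[9]
5: 0x48 (blk 9, set 1) → VC-HIT  vc=[5]
6: 0x4e (blk 9, set 1) → L1-HIT  vc=[5]
7: 0x4b (blk 9, set 1) → L1-HIT  vc=[5]
8: 0x2c (blk 5, set 1) → VC-HIT  vc=[9]
9: 0xc7 (blk 24, set 0) → MISS  vc=[9, 20]
10: 0xa4 (blk 20, set 0) → VC-HIT  vc=[9, 24]
11: 0x66 (blk 12, set 0) → MISS  vc=[9, 24, 20]
12: 0xa3 (blk 20, set 0) → VC-HIT  vc=[9, 24, 12]
13: 0xa6 (blk 20, set 0) → L1-HIT  vc=[9, 24, 12]
14: 0x49 (blk 9, set 1) → VC-HIT  vc=[5, 24, 12]
15: 0xc9 (blk 25, set 1) → MISS  vc=[5, 24, 12, 9]

OUTCOME = L1-HIT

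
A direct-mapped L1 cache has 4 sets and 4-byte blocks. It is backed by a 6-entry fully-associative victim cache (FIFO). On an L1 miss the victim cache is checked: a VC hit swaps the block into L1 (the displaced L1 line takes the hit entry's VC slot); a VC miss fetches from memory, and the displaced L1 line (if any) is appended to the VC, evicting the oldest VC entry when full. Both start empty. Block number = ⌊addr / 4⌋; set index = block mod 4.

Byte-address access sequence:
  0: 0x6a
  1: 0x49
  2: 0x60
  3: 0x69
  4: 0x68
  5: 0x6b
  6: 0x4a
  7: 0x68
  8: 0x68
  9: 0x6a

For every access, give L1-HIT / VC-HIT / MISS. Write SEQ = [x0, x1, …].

SEQ = [MISS, MISS, MISS, VC-HIT, L1-HIT, L1-HIT, VC-HIT, VC-HIT, L1-HIT, L1-HIT]

#0 0x6a→b26/s2 MISS; vc=[]
#1 0x49→b18/s2 MISS; vc=[26]
#2 0x60→b24/s0 MISS; vc=[26]
#3 0x69→b26/s2 VC-HIT; vc=[18]
#4 0x68→b26/s2 L1-HIT; vc=[18]
#5 0x6b→b26/s2 L1-HIT; vc=[18]
#6 0x4a→b18/s2 VC-HIT; vc=[26]
#7 0x68→b26/s2 VC-HIT; vc=[18]
#8 0x68→b26/s2 L1-HIT; vc=[18]
#9 0x6a→b26/s2 L1-HIT; vc=[18]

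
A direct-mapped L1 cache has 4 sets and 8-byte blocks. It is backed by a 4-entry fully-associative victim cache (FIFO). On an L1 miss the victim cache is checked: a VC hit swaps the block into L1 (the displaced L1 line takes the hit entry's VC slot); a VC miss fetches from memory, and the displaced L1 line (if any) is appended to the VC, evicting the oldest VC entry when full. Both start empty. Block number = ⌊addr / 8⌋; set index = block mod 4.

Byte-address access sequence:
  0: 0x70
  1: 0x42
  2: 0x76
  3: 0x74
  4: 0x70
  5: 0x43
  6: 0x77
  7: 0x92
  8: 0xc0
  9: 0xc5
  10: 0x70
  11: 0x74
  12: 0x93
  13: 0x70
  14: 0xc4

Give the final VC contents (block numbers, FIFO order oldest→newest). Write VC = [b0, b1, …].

VC = [18, 8]

0: 0x70 (blk 14, set 2) → MISS  vc=[]
1: 0x42 (blk 8, set 0) → MISS  vc=[]
2: 0x76 (blk 14, set 2) → L1-HIT  vc=[]
3: 0x74 (blk 14, set 2) → L1-HIT  vc=[]
4: 0x70 (blk 14, set 2) → L1-HIT  vc=[]
5: 0x43 (blk 8, set 0) → L1-HIT  vc=[]
6: 0x77 (blk 14, set 2) → L1-HIT  vc=[]
7: 0x92 (blk 18, set 2) → MISS  vc=[14]
8: 0xc0 (blk 24, set 0) → MISS  vc=[14, 8]
9: 0xc5 (blk 24, set 0) → L1-HIT  vc=[14, 8]
10: 0x70 (blk 14, set 2) → VC-HIT  vc=[18, 8]
11: 0x74 (blk 14, set 2) → L1-HIT  vc=[18, 8]
12: 0x93 (blk 18, set 2) → VC-HIT  vc=[14, 8]
13: 0x70 (blk 14, set 2) → VC-HIT  vc=[18, 8]
14: 0xc4 (blk 24, set 0) → L1-HIT  vc=[18, 8]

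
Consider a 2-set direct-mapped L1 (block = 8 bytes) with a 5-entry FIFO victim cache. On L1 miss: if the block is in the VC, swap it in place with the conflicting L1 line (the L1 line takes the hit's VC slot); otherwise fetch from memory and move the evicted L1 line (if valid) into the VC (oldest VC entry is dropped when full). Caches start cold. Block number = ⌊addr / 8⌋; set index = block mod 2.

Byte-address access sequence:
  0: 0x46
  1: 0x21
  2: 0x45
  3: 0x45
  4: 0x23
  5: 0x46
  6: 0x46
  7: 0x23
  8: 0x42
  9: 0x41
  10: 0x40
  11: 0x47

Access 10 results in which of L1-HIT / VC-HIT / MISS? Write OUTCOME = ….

  [0] addr=0x46 blk=8 s=0: MISS | VC []
  [1] addr=0x21 blk=4 s=0: MISS | VC [8]
  [2] addr=0x45 blk=8 s=0: VC-HIT | VC [4]
  [3] addr=0x45 blk=8 s=0: L1-HIT | VC [4]
  [4] addr=0x23 blk=4 s=0: VC-HIT | VC [8]
  [5] addr=0x46 blk=8 s=0: VC-HIT | VC [4]
  [6] addr=0x46 blk=8 s=0: L1-HIT | VC [4]
  [7] addr=0x23 blk=4 s=0: VC-HIT | VC [8]
  [8] addr=0x42 blk=8 s=0: VC-HIT | VC [4]
  [9] addr=0x41 blk=8 s=0: L1-HIT | VC [4]
  [10] addr=0x40 blk=8 s=0: L1-HIT | VC [4]
  [11] addr=0x47 blk=8 s=0: L1-HIT | VC [4]

OUTCOME = L1-HIT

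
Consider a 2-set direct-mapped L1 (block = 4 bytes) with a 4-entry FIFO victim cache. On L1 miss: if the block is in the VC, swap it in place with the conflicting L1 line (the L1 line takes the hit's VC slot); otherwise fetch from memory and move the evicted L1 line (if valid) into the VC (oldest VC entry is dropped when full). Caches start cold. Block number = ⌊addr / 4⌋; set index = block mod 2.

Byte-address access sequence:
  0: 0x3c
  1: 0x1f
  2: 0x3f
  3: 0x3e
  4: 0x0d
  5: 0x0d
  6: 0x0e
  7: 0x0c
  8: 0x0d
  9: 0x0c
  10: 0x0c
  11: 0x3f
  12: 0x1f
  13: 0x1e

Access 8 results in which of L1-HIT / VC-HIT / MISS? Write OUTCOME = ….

0: 0x3c (blk 15, set 1) → MISS  vc=[]
1: 0x1f (blk 7, set 1) → MISS  vc=[15]
2: 0x3f (blk 15, set 1) → VC-HIT  vc=[7]
3: 0x3e (blk 15, set 1) → L1-HIT  vc=[7]
4: 0xd (blk 3, set 1) → MISS  vc=[7, 15]
5: 0xd (blk 3, set 1) → L1-HIT  vc=[7, 15]
6: 0xe (blk 3, set 1) → L1-HIT  vc=[7, 15]
7: 0xc (blk 3, set 1) → L1-HIT  vc=[7, 15]
8: 0xd (blk 3, set 1) → L1-HIT  vc=[7, 15]
9: 0xc (blk 3, set 1) → L1-HIT  vc=[7, 15]
10: 0xc (blk 3, set 1) → L1-HIT  vc=[7, 15]
11: 0x3f (blk 15, set 1) → VC-HIT  vc=[7, 3]
12: 0x1f (blk 7, set 1) → VC-HIT  vc=[15, 3]
13: 0x1e (blk 7, set 1) → L1-HIT  vc=[15, 3]

OUTCOME = L1-HIT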